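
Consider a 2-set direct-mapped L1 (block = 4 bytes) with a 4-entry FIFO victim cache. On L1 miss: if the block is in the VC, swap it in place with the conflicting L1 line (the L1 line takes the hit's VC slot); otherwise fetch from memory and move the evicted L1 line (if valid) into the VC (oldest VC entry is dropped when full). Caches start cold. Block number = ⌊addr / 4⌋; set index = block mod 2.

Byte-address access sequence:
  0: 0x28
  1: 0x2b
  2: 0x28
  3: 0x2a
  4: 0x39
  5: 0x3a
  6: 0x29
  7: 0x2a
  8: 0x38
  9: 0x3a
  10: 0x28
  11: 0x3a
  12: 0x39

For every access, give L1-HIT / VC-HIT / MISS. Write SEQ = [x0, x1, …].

#0 0x28→b10/s0 MISS; vc=[]
#1 0x2b→b10/s0 L1-HIT; vc=[]
#2 0x28→b10/s0 L1-HIT; vc=[]
#3 0x2a→b10/s0 L1-HIT; vc=[]
#4 0x39→b14/s0 MISS; vc=[10]
#5 0x3a→b14/s0 L1-HIT; vc=[10]
#6 0x29→b10/s0 VC-HIT; vc=[14]
#7 0x2a→b10/s0 L1-HIT; vc=[14]
#8 0x38→b14/s0 VC-HIT; vc=[10]
#9 0x3a→b14/s0 L1-HIT; vc=[10]
#10 0x28→b10/s0 VC-HIT; vc=[14]
#11 0x3a→b14/s0 VC-HIT; vc=[10]
#12 0x39→b14/s0 L1-HIT; vc=[10]

SEQ = [MISS, L1-HIT, L1-HIT, L1-HIT, MISS, L1-HIT, VC-HIT, L1-HIT, VC-HIT, L1-HIT, VC-HIT, VC-HIT, L1-HIT]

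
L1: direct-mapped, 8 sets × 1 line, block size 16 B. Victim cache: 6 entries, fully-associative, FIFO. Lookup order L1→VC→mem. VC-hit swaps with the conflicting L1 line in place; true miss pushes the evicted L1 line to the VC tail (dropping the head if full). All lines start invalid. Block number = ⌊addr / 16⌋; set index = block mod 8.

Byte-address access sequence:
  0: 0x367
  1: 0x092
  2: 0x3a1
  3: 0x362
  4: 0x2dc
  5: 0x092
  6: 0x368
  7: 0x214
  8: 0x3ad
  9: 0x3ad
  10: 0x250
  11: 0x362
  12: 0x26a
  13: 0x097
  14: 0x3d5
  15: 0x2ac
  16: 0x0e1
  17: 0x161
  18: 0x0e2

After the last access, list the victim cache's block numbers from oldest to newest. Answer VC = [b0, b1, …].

VC = [45, 54, 37, 58, 38, 22]

#0 0x367→b54/s6 MISS; vc=[]
#1 0x92→b9/s1 MISS; vc=[]
#2 0x3a1→b58/s2 MISS; vc=[]
#3 0x362→b54/s6 L1-HIT; vc=[]
#4 0x2dc→b45/s5 MISS; vc=[]
#5 0x92→b9/s1 L1-HIT; vc=[]
#6 0x368→b54/s6 L1-HIT; vc=[]
#7 0x214→b33/s1 MISS; vc=[9]
#8 0x3ad→b58/s2 L1-HIT; vc=[9]
#9 0x3ad→b58/s2 L1-HIT; vc=[9]
#10 0x250→b37/s5 MISS; vc=[9,45]
#11 0x362→b54/s6 L1-HIT; vc=[9,45]
#12 0x26a→b38/s6 MISS; vc=[9,45,54]
#13 0x97→b9/s1 VC-HIT; vc=[33,45,54]
#14 0x3d5→b61/s5 MISS; vc=[33,45,54,37]
#15 0x2ac→b42/s2 MISS; vc=[33,45,54,37,58]
#16 0xe1→b14/s6 MISS; vc=[33,45,54,37,58,38]
#17 0x161→b22/s6 MISS; vc=[45,54,37,58,38,14]
#18 0xe2→b14/s6 VC-HIT; vc=[45,54,37,58,38,22]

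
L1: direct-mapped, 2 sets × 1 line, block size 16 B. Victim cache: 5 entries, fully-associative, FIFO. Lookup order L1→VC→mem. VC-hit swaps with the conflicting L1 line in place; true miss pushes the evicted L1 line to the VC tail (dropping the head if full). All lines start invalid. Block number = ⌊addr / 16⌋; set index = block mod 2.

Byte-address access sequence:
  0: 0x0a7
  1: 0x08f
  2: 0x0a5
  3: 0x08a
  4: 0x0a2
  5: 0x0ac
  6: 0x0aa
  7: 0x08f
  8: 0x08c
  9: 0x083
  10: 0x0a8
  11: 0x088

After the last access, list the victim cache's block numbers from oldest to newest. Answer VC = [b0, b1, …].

VC = [10]

#0 0xa7→b10/s0 MISS; vc=[]
#1 0x8f→b8/s0 MISS; vc=[10]
#2 0xa5→b10/s0 VC-HIT; vc=[8]
#3 0x8a→b8/s0 VC-HIT; vc=[10]
#4 0xa2→b10/s0 VC-HIT; vc=[8]
#5 0xac→b10/s0 L1-HIT; vc=[8]
#6 0xaa→b10/s0 L1-HIT; vc=[8]
#7 0x8f→b8/s0 VC-HIT; vc=[10]
#8 0x8c→b8/s0 L1-HIT; vc=[10]
#9 0x83→b8/s0 L1-HIT; vc=[10]
#10 0xa8→b10/s0 VC-HIT; vc=[8]
#11 0x88→b8/s0 VC-HIT; vc=[10]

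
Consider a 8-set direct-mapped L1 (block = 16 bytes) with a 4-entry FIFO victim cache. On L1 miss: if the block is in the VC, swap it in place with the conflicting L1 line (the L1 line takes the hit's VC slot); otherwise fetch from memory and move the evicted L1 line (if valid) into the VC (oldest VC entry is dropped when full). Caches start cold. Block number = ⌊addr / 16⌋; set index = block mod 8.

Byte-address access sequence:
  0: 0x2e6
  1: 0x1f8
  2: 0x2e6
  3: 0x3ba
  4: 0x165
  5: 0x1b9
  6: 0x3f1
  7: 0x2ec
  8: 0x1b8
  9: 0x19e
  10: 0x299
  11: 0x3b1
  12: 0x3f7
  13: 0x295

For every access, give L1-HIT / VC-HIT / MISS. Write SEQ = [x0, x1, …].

#0 0x2e6→b46/s6 MISS; vc=[]
#1 0x1f8→b31/s7 MISS; vc=[]
#2 0x2e6→b46/s6 L1-HIT; vc=[]
#3 0x3ba→b59/s3 MISS; vc=[]
#4 0x165→b22/s6 MISS; vc=[46]
#5 0x1b9→b27/s3 MISS; vc=[46,59]
#6 0x3f1→b63/s7 MISS; vc=[46,59,31]
#7 0x2ec→b46/s6 VC-HIT; vc=[22,59,31]
#8 0x1b8→b27/s3 L1-HIT; vc=[22,59,31]
#9 0x19e→b25/s1 MISS; vc=[22,59,31]
#10 0x299→b41/s1 MISS; vc=[22,59,31,25]
#11 0x3b1→b59/s3 VC-HIT; vc=[22,27,31,25]
#12 0x3f7→b63/s7 L1-HIT; vc=[22,27,31,25]
#13 0x295→b41/s1 L1-HIT; vc=[22,27,31,25]

SEQ = [MISS, MISS, L1-HIT, MISS, MISS, MISS, MISS, VC-HIT, L1-HIT, MISS, MISS, VC-HIT, L1-HIT, L1-HIT]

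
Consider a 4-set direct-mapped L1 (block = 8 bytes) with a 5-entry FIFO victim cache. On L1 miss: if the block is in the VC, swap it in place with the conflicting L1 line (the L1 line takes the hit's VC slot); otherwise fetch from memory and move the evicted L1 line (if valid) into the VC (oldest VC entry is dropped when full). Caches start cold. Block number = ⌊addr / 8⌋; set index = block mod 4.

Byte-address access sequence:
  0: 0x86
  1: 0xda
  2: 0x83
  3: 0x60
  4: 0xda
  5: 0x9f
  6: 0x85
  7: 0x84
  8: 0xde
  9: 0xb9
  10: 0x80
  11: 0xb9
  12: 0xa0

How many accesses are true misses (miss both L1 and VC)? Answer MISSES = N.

0: 0x86 (blk 16, set 0) → MISS  vc=[]
1: 0xda (blk 27, set 3) → MISS  vc=[]
2: 0x83 (blk 16, set 0) → L1-HIT  vc=[]
3: 0x60 (blk 12, set 0) → MISS  vc=[16]
4: 0xda (blk 27, set 3) → L1-HIT  vc=[16]
5: 0x9f (blk 19, set 3) → MISS  vc=[16, 27]
6: 0x85 (blk 16, set 0) → VC-HIT  vc=[12, 27]
7: 0x84 (blk 16, set 0) → L1-HIT  vc=[12, 27]
8: 0xde (blk 27, set 3) → VC-HIT  vc=[12, 19]
9: 0xb9 (blk 23, set 3) → MISS  vc=[12, 19, 27]
10: 0x80 (blk 16, set 0) → L1-HIT  vc=[12, 19, 27]
11: 0xb9 (blk 23, set 3) → L1-HIT  vc=[12, 19, 27]
12: 0xa0 (blk 20, set 0) → MISS  vc=[12, 19, 27, 16]

MISSES = 6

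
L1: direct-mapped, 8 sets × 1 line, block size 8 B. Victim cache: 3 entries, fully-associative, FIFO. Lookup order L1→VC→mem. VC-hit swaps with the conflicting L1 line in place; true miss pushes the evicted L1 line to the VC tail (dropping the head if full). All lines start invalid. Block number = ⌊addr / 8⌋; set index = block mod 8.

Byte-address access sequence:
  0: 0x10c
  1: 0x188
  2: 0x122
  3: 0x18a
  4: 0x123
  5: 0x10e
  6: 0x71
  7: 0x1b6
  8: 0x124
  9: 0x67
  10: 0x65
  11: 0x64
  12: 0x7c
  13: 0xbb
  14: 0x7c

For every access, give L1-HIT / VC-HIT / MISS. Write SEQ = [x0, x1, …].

SEQ = [MISS, MISS, MISS, L1-HIT, L1-HIT, VC-HIT, MISS, MISS, L1-HIT, MISS, L1-HIT, L1-HIT, MISS, MISS, VC-HIT]

  [0] addr=0x10c blk=33 s=1: MISS | VC []
  [1] addr=0x188 blk=49 s=1: MISS | VC [33]
  [2] addr=0x122 blk=36 s=4: MISS | VC [33]
  [3] addr=0x18a blk=49 s=1: L1-HIT | VC [33]
  [4] addr=0x123 blk=36 s=4: L1-HIT | VC [33]
  [5] addr=0x10e blk=33 s=1: VC-HIT | VC [49]
  [6] addr=0x71 blk=14 s=6: MISS | VC [49]
  [7] addr=0x1b6 blk=54 s=6: MISS | VC [49, 14]
  [8] addr=0x124 blk=36 s=4: L1-HIT | VC [49, 14]
  [9] addr=0x67 blk=12 s=4: MISS | VC [49, 14, 36]
  [10] addr=0x65 blk=12 s=4: L1-HIT | VC [49, 14, 36]
  [11] addr=0x64 blk=12 s=4: L1-HIT | VC [49, 14, 36]
  [12] addr=0x7c blk=15 s=7: MISS | VC [49, 14, 36]
  [13] addr=0xbb blk=23 s=7: MISS | VC [14, 36, 15]
  [14] addr=0x7c blk=15 s=7: VC-HIT | VC [14, 36, 23]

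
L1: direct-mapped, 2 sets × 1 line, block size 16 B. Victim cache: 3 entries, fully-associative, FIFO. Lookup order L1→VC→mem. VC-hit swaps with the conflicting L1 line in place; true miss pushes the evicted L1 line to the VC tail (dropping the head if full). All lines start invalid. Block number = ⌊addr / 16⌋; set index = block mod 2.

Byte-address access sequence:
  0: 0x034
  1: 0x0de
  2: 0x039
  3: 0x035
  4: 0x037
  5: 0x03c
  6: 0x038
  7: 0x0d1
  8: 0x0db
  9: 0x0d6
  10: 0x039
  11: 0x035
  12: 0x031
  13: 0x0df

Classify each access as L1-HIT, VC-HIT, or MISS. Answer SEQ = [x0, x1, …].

SEQ = [MISS, MISS, VC-HIT, L1-HIT, L1-HIT, L1-HIT, L1-HIT, VC-HIT, L1-HIT, L1-HIT, VC-HIT, L1-HIT, L1-HIT, VC-HIT]

  [0] addr=0x34 blk=3 s=1: MISS | VC []
  [1] addr=0xde blk=13 s=1: MISS | VC [3]
  [2] addr=0x39 blk=3 s=1: VC-HIT | VC [13]
  [3] addr=0x35 blk=3 s=1: L1-HIT | VC [13]
  [4] addr=0x37 blk=3 s=1: L1-HIT | VC [13]
  [5] addr=0x3c blk=3 s=1: L1-HIT | VC [13]
  [6] addr=0x38 blk=3 s=1: L1-HIT | VC [13]
  [7] addr=0xd1 blk=13 s=1: VC-HIT | VC [3]
  [8] addr=0xdb blk=13 s=1: L1-HIT | VC [3]
  [9] addr=0xd6 blk=13 s=1: L1-HIT | VC [3]
  [10] addr=0x39 blk=3 s=1: VC-HIT | VC [13]
  [11] addr=0x35 blk=3 s=1: L1-HIT | VC [13]
  [12] addr=0x31 blk=3 s=1: L1-HIT | VC [13]
  [13] addr=0xdf blk=13 s=1: VC-HIT | VC [3]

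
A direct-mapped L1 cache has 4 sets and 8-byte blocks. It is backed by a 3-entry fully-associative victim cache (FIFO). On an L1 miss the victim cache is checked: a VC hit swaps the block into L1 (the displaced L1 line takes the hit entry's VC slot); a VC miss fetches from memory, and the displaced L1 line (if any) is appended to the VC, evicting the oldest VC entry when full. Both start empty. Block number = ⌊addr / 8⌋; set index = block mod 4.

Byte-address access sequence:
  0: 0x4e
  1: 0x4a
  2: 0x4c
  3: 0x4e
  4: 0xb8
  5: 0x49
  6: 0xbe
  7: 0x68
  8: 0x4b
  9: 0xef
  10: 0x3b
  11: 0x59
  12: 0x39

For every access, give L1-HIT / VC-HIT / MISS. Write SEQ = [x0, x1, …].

SEQ = [MISS, L1-HIT, L1-HIT, L1-HIT, MISS, L1-HIT, L1-HIT, MISS, VC-HIT, MISS, MISS, MISS, VC-HIT]

0: 0x4e (blk 9, set 1) → MISS  vc=[]
1: 0x4a (blk 9, set 1) → L1-HIT  vc=[]
2: 0x4c (blk 9, set 1) → L1-HIT  vc=[]
3: 0x4e (blk 9, set 1) → L1-HIT  vc=[]
4: 0xb8 (blk 23, set 3) → MISS  vc=[]
5: 0x49 (blk 9, set 1) → L1-HIT  vc=[]
6: 0xbe (blk 23, set 3) → L1-HIT  vc=[]
7: 0x68 (blk 13, set 1) → MISS  vc=[9]
8: 0x4b (blk 9, set 1) → VC-HIT  vc=[13]
9: 0xef (blk 29, set 1) → MISS  vc=[13, 9]
10: 0x3b (blk 7, set 3) → MISS  vc=[13, 9, 23]
11: 0x59 (blk 11, set 3) → MISS  vc=[9, 23, 7]
12: 0x39 (blk 7, set 3) → VC-HIT  vc=[9, 23, 11]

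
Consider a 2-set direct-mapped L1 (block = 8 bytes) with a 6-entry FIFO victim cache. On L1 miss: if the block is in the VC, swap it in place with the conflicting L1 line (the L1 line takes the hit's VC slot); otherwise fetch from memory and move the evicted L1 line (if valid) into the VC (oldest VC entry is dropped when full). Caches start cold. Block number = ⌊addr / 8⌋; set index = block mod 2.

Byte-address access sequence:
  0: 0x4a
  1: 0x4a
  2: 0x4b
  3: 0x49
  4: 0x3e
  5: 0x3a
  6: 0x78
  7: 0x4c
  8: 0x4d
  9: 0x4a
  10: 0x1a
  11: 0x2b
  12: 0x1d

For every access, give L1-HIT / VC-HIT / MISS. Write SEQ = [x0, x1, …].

0: 0x4a (blk 9, set 1) → MISS  vc=[]
1: 0x4a (blk 9, set 1) → L1-HIT  vc=[]
2: 0x4b (blk 9, set 1) → L1-HIT  vc=[]
3: 0x49 (blk 9, set 1) → L1-HIT  vc=[]
4: 0x3e (blk 7, set 1) → MISS  vc=[9]
5: 0x3a (blk 7, set 1) → L1-HIT  vc=[9]
6: 0x78 (blk 15, set 1) → MISS  vc=[9, 7]
7: 0x4c (blk 9, set 1) → VC-HIT  vc=[15, 7]
8: 0x4d (blk 9, set 1) → L1-HIT  vc=[15, 7]
9: 0x4a (blk 9, set 1) → L1-HIT  vc=[15, 7]
10: 0x1a (blk 3, set 1) → MISS  vc=[15, 7, 9]
11: 0x2b (blk 5, set 1) → MISS  vc=[15, 7, 9, 3]
12: 0x1d (blk 3, set 1) → VC-HIT  vc=[15, 7, 9, 5]

SEQ = [MISS, L1-HIT, L1-HIT, L1-HIT, MISS, L1-HIT, MISS, VC-HIT, L1-HIT, L1-HIT, MISS, MISS, VC-HIT]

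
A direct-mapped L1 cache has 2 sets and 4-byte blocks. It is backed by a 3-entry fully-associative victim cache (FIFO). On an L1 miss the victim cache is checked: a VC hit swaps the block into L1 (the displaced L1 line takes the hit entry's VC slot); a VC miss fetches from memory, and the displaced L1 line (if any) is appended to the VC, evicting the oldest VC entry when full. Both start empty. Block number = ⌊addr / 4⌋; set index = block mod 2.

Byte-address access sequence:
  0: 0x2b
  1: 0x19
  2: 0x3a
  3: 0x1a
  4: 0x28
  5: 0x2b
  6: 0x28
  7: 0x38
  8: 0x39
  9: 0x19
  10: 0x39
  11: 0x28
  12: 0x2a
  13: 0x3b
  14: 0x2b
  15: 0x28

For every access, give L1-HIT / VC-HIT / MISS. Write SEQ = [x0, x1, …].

0: 0x2b (blk 10, set 0) → MISS  vc=[]
1: 0x19 (blk 6, set 0) → MISS  vc=[10]
2: 0x3a (blk 14, set 0) → MISS  vc=[10, 6]
3: 0x1a (blk 6, set 0) → VC-HIT  vc=[10, 14]
4: 0x28 (blk 10, set 0) → VC-HIT  vc=[6, 14]
5: 0x2b (blk 10, set 0) → L1-HIT  vc=[6, 14]
6: 0x28 (blk 10, set 0) → L1-HIT  vc=[6, 14]
7: 0x38 (blk 14, set 0) → VC-HIT  vc=[6, 10]
8: 0x39 (blk 14, set 0) → L1-HIT  vc=[6, 10]
9: 0x19 (blk 6, set 0) → VC-HIT  vc=[14, 10]
10: 0x39 (blk 14, set 0) → VC-HIT  vc=[6, 10]
11: 0x28 (blk 10, set 0) → VC-HIT  vc=[6, 14]
12: 0x2a (blk 10, set 0) → L1-HIT  vc=[6, 14]
13: 0x3b (blk 14, set 0) → VC-HIT  vc=[6, 10]
14: 0x2b (blk 10, set 0) → VC-HIT  vc=[6, 14]
15: 0x28 (blk 10, set 0) → L1-HIT  vc=[6, 14]

SEQ = [MISS, MISS, MISS, VC-HIT, VC-HIT, L1-HIT, L1-HIT, VC-HIT, L1-HIT, VC-HIT, VC-HIT, VC-HIT, L1-HIT, VC-HIT, VC-HIT, L1-HIT]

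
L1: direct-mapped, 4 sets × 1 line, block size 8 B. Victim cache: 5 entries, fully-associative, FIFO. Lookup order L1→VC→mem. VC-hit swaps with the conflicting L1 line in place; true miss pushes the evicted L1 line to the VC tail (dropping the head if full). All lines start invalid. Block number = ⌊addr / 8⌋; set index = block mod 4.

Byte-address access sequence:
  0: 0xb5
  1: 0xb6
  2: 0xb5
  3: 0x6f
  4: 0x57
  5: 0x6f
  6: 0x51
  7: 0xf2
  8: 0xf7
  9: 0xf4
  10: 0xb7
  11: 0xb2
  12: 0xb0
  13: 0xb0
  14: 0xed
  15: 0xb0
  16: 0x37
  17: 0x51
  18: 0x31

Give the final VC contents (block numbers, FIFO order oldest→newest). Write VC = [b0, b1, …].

#0 0xb5→b22/s2 MISS; vc=[]
#1 0xb6→b22/s2 L1-HIT; vc=[]
#2 0xb5→b22/s2 L1-HIT; vc=[]
#3 0x6f→b13/s1 MISS; vc=[]
#4 0x57→b10/s2 MISS; vc=[22]
#5 0x6f→b13/s1 L1-HIT; vc=[22]
#6 0x51→b10/s2 L1-HIT; vc=[22]
#7 0xf2→b30/s2 MISS; vc=[22,10]
#8 0xf7→b30/s2 L1-HIT; vc=[22,10]
#9 0xf4→b30/s2 L1-HIT; vc=[22,10]
#10 0xb7→b22/s2 VC-HIT; vc=[30,10]
#11 0xb2→b22/s2 L1-HIT; vc=[30,10]
#12 0xb0→b22/s2 L1-HIT; vc=[30,10]
#13 0xb0→b22/s2 L1-HIT; vc=[30,10]
#14 0xed→b29/s1 MISS; vc=[30,10,13]
#15 0xb0→b22/s2 L1-HIT; vc=[30,10,13]
#16 0x37→b6/s2 MISS; vc=[30,10,13,22]
#17 0x51→b10/s2 VC-HIT; vc=[30,6,13,22]
#18 0x31→b6/s2 VC-HIT; vc=[30,10,13,22]

VC = [30, 10, 13, 22]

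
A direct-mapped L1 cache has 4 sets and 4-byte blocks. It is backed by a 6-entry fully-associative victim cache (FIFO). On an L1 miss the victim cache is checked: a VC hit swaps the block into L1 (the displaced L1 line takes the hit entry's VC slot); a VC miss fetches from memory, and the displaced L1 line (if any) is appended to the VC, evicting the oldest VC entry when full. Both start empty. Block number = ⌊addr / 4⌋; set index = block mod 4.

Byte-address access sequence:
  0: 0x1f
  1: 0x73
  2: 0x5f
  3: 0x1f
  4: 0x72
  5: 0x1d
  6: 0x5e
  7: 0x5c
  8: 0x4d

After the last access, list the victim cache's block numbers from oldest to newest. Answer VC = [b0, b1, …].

VC = [7, 23]

0: 0x1f (blk 7, set 3) → MISS  vc=[]
1: 0x73 (blk 28, set 0) → MISS  vc=[]
2: 0x5f (blk 23, set 3) → MISS  vc=[7]
3: 0x1f (blk 7, set 3) → VC-HIT  vc=[23]
4: 0x72 (blk 28, set 0) → L1-HIT  vc=[23]
5: 0x1d (blk 7, set 3) → L1-HIT  vc=[23]
6: 0x5e (blk 23, set 3) → VC-HIT  vc=[7]
7: 0x5c (blk 23, set 3) → L1-HIT  vc=[7]
8: 0x4d (blk 19, set 3) → MISS  vc=[7, 23]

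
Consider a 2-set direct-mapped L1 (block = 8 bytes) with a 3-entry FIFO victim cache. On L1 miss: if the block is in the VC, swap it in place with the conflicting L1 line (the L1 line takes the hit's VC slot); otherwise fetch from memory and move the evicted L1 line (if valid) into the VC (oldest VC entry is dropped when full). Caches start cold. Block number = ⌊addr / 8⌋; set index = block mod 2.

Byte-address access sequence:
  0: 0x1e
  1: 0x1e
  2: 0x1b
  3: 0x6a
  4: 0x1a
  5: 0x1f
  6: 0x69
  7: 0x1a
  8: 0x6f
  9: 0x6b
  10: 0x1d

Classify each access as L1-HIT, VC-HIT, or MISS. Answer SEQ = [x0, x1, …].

SEQ = [MISS, L1-HIT, L1-HIT, MISS, VC-HIT, L1-HIT, VC-HIT, VC-HIT, VC-HIT, L1-HIT, VC-HIT]

0: 0x1e (blk 3, set 1) → MISS  vc=[]
1: 0x1e (blk 3, set 1) → L1-HIT  vc=[]
2: 0x1b (blk 3, set 1) → L1-HIT  vc=[]
3: 0x6a (blk 13, set 1) → MISS  vc=[3]
4: 0x1a (blk 3, set 1) → VC-HIT  vc=[13]
5: 0x1f (blk 3, set 1) → L1-HIT  vc=[13]
6: 0x69 (blk 13, set 1) → VC-HIT  vc=[3]
7: 0x1a (blk 3, set 1) → VC-HIT  vc=[13]
8: 0x6f (blk 13, set 1) → VC-HIT  vc=[3]
9: 0x6b (blk 13, set 1) → L1-HIT  vc=[3]
10: 0x1d (blk 3, set 1) → VC-HIT  vc=[13]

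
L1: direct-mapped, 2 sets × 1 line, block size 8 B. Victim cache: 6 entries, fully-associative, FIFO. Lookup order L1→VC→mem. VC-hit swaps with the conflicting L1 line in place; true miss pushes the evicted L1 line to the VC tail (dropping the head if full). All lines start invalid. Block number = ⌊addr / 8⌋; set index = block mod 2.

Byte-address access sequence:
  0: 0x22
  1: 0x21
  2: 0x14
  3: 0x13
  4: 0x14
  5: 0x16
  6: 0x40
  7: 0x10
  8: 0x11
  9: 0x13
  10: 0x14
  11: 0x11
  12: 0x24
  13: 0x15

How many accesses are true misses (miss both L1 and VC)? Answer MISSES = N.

MISSES = 3

  [0] addr=0x22 blk=4 s=0: MISS | VC []
  [1] addr=0x21 blk=4 s=0: L1-HIT | VC []
  [2] addr=0x14 blk=2 s=0: MISS | VC [4]
  [3] addr=0x13 blk=2 s=0: L1-HIT | VC [4]
  [4] addr=0x14 blk=2 s=0: L1-HIT | VC [4]
  [5] addr=0x16 blk=2 s=0: L1-HIT | VC [4]
  [6] addr=0x40 blk=8 s=0: MISS | VC [4, 2]
  [7] addr=0x10 blk=2 s=0: VC-HIT | VC [4, 8]
  [8] addr=0x11 blk=2 s=0: L1-HIT | VC [4, 8]
  [9] addr=0x13 blk=2 s=0: L1-HIT | VC [4, 8]
  [10] addr=0x14 blk=2 s=0: L1-HIT | VC [4, 8]
  [11] addr=0x11 blk=2 s=0: L1-HIT | VC [4, 8]
  [12] addr=0x24 blk=4 s=0: VC-HIT | VC [2, 8]
  [13] addr=0x15 blk=2 s=0: VC-HIT | VC [4, 8]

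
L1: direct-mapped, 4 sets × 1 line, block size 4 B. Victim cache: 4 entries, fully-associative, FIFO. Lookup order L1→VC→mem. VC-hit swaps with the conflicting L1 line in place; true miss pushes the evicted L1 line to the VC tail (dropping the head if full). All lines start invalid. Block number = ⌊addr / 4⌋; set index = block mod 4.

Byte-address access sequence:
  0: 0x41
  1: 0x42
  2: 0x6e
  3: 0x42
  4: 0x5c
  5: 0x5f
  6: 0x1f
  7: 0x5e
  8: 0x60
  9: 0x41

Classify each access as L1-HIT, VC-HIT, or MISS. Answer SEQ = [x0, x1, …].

SEQ = [MISS, L1-HIT, MISS, L1-HIT, MISS, L1-HIT, MISS, VC-HIT, MISS, VC-HIT]

0: 0x41 (blk 16, set 0) → MISS  vc=[]
1: 0x42 (blk 16, set 0) → L1-HIT  vc=[]
2: 0x6e (blk 27, set 3) → MISS  vc=[]
3: 0x42 (blk 16, set 0) → L1-HIT  vc=[]
4: 0x5c (blk 23, set 3) → MISS  vc=[27]
5: 0x5f (blk 23, set 3) → L1-HIT  vc=[27]
6: 0x1f (blk 7, set 3) → MISS  vc=[27, 23]
7: 0x5e (blk 23, set 3) → VC-HIT  vc=[27, 7]
8: 0x60 (blk 24, set 0) → MISS  vc=[27, 7, 16]
9: 0x41 (blk 16, set 0) → VC-HIT  vc=[27, 7, 24]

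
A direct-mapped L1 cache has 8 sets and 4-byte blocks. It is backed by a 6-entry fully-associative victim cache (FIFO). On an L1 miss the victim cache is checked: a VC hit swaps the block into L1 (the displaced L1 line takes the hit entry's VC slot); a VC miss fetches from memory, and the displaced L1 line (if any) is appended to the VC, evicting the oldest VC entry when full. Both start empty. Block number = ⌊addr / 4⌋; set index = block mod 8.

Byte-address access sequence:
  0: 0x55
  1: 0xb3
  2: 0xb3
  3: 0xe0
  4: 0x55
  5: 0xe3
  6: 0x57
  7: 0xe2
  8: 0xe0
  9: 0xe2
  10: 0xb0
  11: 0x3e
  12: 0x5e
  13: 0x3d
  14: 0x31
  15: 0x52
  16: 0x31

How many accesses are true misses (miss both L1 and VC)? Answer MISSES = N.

MISSES = 7

0: 0x55 (blk 21, set 5) → MISS  vc=[]
1: 0xb3 (blk 44, set 4) → MISS  vc=[]
2: 0xb3 (blk 44, set 4) → L1-HIT  vc=[]
3: 0xe0 (blk 56, set 0) → MISS  vc=[]
4: 0x55 (blk 21, set 5) → L1-HIT  vc=[]
5: 0xe3 (blk 56, set 0) → L1-HIT  vc=[]
6: 0x57 (blk 21, set 5) → L1-HIT  vc=[]
7: 0xe2 (blk 56, set 0) → L1-HIT  vc=[]
8: 0xe0 (blk 56, set 0) → L1-HIT  vc=[]
9: 0xe2 (blk 56, set 0) → L1-HIT  vc=[]
10: 0xb0 (blk 44, set 4) → L1-HIT  vc=[]
11: 0x3e (blk 15, set 7) → MISS  vc=[]
12: 0x5e (blk 23, set 7) → MISS  vc=[15]
13: 0x3d (blk 15, set 7) → VC-HIT  vc=[23]
14: 0x31 (blk 12, set 4) → MISS  vc=[23, 44]
15: 0x52 (blk 20, set 4) → MISS  vc=[23, 44, 12]
16: 0x31 (blk 12, set 4) → VC-HIT  vc=[23, 44, 20]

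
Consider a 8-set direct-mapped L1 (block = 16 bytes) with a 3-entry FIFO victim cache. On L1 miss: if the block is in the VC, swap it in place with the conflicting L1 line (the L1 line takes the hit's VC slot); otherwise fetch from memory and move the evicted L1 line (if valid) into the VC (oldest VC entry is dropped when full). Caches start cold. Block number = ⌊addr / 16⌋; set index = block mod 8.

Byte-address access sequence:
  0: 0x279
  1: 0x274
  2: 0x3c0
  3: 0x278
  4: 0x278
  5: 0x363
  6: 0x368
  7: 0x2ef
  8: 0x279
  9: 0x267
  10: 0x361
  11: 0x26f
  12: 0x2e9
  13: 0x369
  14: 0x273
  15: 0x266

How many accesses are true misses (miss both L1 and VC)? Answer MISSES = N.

MISSES = 5

0: 0x279 (blk 39, set 7) → MISS  vc=[]
1: 0x274 (blk 39, set 7) → L1-HIT  vc=[]
2: 0x3c0 (blk 60, set 4) → MISS  vc=[]
3: 0x278 (blk 39, set 7) → L1-HIT  vc=[]
4: 0x278 (blk 39, set 7) → L1-HIT  vc=[]
5: 0x363 (blk 54, set 6) → MISS  vc=[]
6: 0x368 (blk 54, set 6) → L1-HIT  vc=[]
7: 0x2ef (blk 46, set 6) → MISS  vc=[54]
8: 0x279 (blk 39, set 7) → L1-HIT  vc=[54]
9: 0x267 (blk 38, set 6) → MISS  vc=[54, 46]
10: 0x361 (blk 54, set 6) → VC-HIT  vc=[38, 46]
11: 0x26f (blk 38, set 6) → VC-HIT  vc=[54, 46]
12: 0x2e9 (blk 46, set 6) → VC-HIT  vc=[54, 38]
13: 0x369 (blk 54, set 6) → VC-HIT  vc=[46, 38]
14: 0x273 (blk 39, set 7) → L1-HIT  vc=[46, 38]
15: 0x266 (blk 38, set 6) → VC-HIT  vc=[46, 54]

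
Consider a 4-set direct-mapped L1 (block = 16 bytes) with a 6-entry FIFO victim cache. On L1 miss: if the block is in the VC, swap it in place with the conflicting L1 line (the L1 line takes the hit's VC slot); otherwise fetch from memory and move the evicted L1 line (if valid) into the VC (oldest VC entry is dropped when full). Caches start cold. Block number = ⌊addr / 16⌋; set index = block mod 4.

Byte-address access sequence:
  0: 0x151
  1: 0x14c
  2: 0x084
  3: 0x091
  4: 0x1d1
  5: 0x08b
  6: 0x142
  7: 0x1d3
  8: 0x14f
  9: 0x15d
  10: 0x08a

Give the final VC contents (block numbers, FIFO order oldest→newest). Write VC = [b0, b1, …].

#0 0x151→b21/s1 MISS; vc=[]
#1 0x14c→b20/s0 MISS; vc=[]
#2 0x84→b8/s0 MISS; vc=[20]
#3 0x91→b9/s1 MISS; vc=[20,21]
#4 0x1d1→b29/s1 MISS; vc=[20,21,9]
#5 0x8b→b8/s0 L1-HIT; vc=[20,21,9]
#6 0x142→b20/s0 VC-HIT; vc=[8,21,9]
#7 0x1d3→b29/s1 L1-HIT; vc=[8,21,9]
#8 0x14f→b20/s0 L1-HIT; vc=[8,21,9]
#9 0x15d→b21/s1 VC-HIT; vc=[8,29,9]
#10 0x8a→b8/s0 VC-HIT; vc=[20,29,9]

VC = [20, 29, 9]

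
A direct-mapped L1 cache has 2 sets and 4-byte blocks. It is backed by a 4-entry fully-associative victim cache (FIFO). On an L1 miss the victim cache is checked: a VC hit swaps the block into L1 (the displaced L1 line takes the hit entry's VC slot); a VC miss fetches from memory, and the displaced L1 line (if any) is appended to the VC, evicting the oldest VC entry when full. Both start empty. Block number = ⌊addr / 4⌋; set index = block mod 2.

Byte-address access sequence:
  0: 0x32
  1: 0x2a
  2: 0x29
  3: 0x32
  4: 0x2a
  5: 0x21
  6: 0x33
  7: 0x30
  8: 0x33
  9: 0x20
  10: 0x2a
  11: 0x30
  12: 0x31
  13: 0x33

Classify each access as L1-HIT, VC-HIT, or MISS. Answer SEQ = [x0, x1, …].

SEQ = [MISS, MISS, L1-HIT, VC-HIT, VC-HIT, MISS, VC-HIT, L1-HIT, L1-HIT, VC-HIT, VC-HIT, VC-HIT, L1-HIT, L1-HIT]

  [0] addr=0x32 blk=12 s=0: MISS | VC []
  [1] addr=0x2a blk=10 s=0: MISS | VC [12]
  [2] addr=0x29 blk=10 s=0: L1-HIT | VC [12]
  [3] addr=0x32 blk=12 s=0: VC-HIT | VC [10]
  [4] addr=0x2a blk=10 s=0: VC-HIT | VC [12]
  [5] addr=0x21 blk=8 s=0: MISS | VC [12, 10]
  [6] addr=0x33 blk=12 s=0: VC-HIT | VC [8, 10]
  [7] addr=0x30 blk=12 s=0: L1-HIT | VC [8, 10]
  [8] addr=0x33 blk=12 s=0: L1-HIT | VC [8, 10]
  [9] addr=0x20 blk=8 s=0: VC-HIT | VC [12, 10]
  [10] addr=0x2a blk=10 s=0: VC-HIT | VC [12, 8]
  [11] addr=0x30 blk=12 s=0: VC-HIT | VC [10, 8]
  [12] addr=0x31 blk=12 s=0: L1-HIT | VC [10, 8]
  [13] addr=0x33 blk=12 s=0: L1-HIT | VC [10, 8]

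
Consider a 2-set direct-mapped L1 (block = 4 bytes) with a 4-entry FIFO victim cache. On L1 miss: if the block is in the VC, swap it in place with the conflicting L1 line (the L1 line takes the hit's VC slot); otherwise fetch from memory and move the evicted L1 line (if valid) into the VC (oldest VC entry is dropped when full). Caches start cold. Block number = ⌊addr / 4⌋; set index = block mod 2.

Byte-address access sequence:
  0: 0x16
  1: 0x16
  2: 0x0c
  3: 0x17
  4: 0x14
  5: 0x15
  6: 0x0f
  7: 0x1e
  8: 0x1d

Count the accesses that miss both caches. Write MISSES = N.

MISSES = 3

#0 0x16→b5/s1 MISS; vc=[]
#1 0x16→b5/s1 L1-HIT; vc=[]
#2 0xc→b3/s1 MISS; vc=[5]
#3 0x17→b5/s1 VC-HIT; vc=[3]
#4 0x14→b5/s1 L1-HIT; vc=[3]
#5 0x15→b5/s1 L1-HIT; vc=[3]
#6 0xf→b3/s1 VC-HIT; vc=[5]
#7 0x1e→b7/s1 MISS; vc=[5,3]
#8 0x1d→b7/s1 L1-HIT; vc=[5,3]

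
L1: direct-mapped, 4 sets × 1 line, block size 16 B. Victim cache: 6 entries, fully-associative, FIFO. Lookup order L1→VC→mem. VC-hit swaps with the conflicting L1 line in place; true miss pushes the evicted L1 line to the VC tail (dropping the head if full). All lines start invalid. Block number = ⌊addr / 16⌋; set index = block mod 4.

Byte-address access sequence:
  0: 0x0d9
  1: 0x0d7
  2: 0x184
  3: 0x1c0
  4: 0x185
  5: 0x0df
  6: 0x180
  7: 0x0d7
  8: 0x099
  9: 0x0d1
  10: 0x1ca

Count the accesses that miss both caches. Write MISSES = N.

MISSES = 4

0: 0xd9 (blk 13, set 1) → MISS  vc=[]
1: 0xd7 (blk 13, set 1) → L1-HIT  vc=[]
2: 0x184 (blk 24, set 0) → MISS  vc=[]
3: 0x1c0 (blk 28, set 0) → MISS  vc=[24]
4: 0x185 (blk 24, set 0) → VC-HIT  vc=[28]
5: 0xdf (blk 13, set 1) → L1-HIT  vc=[28]
6: 0x180 (blk 24, set 0) → L1-HIT  vc=[28]
7: 0xd7 (blk 13, set 1) → L1-HIT  vc=[28]
8: 0x99 (blk 9, set 1) → MISS  vc=[28, 13]
9: 0xd1 (blk 13, set 1) → VC-HIT  vc=[28, 9]
10: 0x1ca (blk 28, set 0) → VC-HIT  vc=[24, 9]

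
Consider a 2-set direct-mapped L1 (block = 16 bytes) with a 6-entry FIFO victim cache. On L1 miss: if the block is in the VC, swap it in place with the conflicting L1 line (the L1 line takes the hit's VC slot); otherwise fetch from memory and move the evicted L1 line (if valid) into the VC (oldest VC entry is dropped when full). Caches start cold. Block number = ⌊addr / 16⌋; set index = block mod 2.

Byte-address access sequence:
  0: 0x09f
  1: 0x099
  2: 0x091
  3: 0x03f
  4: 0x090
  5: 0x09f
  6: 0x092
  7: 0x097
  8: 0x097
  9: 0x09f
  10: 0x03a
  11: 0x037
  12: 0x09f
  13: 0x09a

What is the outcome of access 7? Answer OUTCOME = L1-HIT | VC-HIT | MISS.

OUTCOME = L1-HIT

0: 0x9f (blk 9, set 1) → MISS  vc=[]
1: 0x99 (blk 9, set 1) → L1-HIT  vc=[]
2: 0x91 (blk 9, set 1) → L1-HIT  vc=[]
3: 0x3f (blk 3, set 1) → MISS  vc=[9]
4: 0x90 (blk 9, set 1) → VC-HIT  vc=[3]
5: 0x9f (blk 9, set 1) → L1-HIT  vc=[3]
6: 0x92 (blk 9, set 1) → L1-HIT  vc=[3]
7: 0x97 (blk 9, set 1) → L1-HIT  vc=[3]
8: 0x97 (blk 9, set 1) → L1-HIT  vc=[3]
9: 0x9f (blk 9, set 1) → L1-HIT  vc=[3]
10: 0x3a (blk 3, set 1) → VC-HIT  vc=[9]
11: 0x37 (blk 3, set 1) → L1-HIT  vc=[9]
12: 0x9f (blk 9, set 1) → VC-HIT  vc=[3]
13: 0x9a (blk 9, set 1) → L1-HIT  vc=[3]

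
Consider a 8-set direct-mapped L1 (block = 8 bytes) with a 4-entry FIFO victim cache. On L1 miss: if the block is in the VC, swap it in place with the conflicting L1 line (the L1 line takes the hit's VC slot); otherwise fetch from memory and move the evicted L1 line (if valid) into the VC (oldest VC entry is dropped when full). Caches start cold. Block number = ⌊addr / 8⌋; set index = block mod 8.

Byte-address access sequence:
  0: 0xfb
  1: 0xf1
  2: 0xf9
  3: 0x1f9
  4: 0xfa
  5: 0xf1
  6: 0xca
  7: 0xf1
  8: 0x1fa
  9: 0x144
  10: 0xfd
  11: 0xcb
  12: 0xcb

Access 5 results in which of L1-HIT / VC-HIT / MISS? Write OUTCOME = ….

OUTCOME = L1-HIT

  [0] addr=0xfb blk=31 s=7: MISS | VC []
  [1] addr=0xf1 blk=30 s=6: MISS | VC []
  [2] addr=0xf9 blk=31 s=7: L1-HIT | VC []
  [3] addr=0x1f9 blk=63 s=7: MISS | VC [31]
  [4] addr=0xfa blk=31 s=7: VC-HIT | VC [63]
  [5] addr=0xf1 blk=30 s=6: L1-HIT | VC [63]
  [6] addr=0xca blk=25 s=1: MISS | VC [63]
  [7] addr=0xf1 blk=30 s=6: L1-HIT | VC [63]
  [8] addr=0x1fa blk=63 s=7: VC-HIT | VC [31]
  [9] addr=0x144 blk=40 s=0: MISS | VC [31]
  [10] addr=0xfd blk=31 s=7: VC-HIT | VC [63]
  [11] addr=0xcb blk=25 s=1: L1-HIT | VC [63]
  [12] addr=0xcb blk=25 s=1: L1-HIT | VC [63]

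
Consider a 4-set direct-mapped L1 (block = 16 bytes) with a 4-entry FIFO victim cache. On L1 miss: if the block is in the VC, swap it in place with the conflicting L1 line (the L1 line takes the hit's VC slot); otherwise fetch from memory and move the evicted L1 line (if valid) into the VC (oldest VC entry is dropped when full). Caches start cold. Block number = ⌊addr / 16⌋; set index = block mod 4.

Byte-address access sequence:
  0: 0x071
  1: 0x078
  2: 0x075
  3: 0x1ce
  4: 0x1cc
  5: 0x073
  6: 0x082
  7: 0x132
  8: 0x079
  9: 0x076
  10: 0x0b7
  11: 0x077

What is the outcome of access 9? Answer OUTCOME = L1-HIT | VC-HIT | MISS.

OUTCOME = L1-HIT

0: 0x71 (blk 7, set 3) → MISS  vc=[]
1: 0x78 (blk 7, set 3) → L1-HIT  vc=[]
2: 0x75 (blk 7, set 3) → L1-HIT  vc=[]
3: 0x1ce (blk 28, set 0) → MISS  vc=[]
4: 0x1cc (blk 28, set 0) → L1-HIT  vc=[]
5: 0x73 (blk 7, set 3) → L1-HIT  vc=[]
6: 0x82 (blk 8, set 0) → MISS  vc=[28]
7: 0x132 (blk 19, set 3) → MISS  vc=[28, 7]
8: 0x79 (blk 7, set 3) → VC-HIT  vc=[28, 19]
9: 0x76 (blk 7, set 3) → L1-HIT  vc=[28, 19]
10: 0xb7 (blk 11, set 3) → MISS  vc=[28, 19, 7]
11: 0x77 (blk 7, set 3) → VC-HIT  vc=[28, 19, 11]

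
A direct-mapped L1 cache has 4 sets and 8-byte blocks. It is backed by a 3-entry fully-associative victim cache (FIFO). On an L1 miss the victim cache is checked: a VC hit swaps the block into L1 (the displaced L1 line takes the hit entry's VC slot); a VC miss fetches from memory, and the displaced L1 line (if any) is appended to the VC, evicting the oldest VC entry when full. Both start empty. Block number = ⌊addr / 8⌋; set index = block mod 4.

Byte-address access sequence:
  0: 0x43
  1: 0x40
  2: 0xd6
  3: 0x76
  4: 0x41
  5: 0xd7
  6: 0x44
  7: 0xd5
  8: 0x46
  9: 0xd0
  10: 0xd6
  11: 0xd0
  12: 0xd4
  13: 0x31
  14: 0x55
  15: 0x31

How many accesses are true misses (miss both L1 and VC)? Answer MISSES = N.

MISSES = 5

#0 0x43→b8/s0 MISS; vc=[]
#1 0x40→b8/s0 L1-HIT; vc=[]
#2 0xd6→b26/s2 MISS; vc=[]
#3 0x76→b14/s2 MISS; vc=[26]
#4 0x41→b8/s0 L1-HIT; vc=[26]
#5 0xd7→b26/s2 VC-HIT; vc=[14]
#6 0x44→b8/s0 L1-HIT; vc=[14]
#7 0xd5→b26/s2 L1-HIT; vc=[14]
#8 0x46→b8/s0 L1-HIT; vc=[14]
#9 0xd0→b26/s2 L1-HIT; vc=[14]
#10 0xd6→b26/s2 L1-HIT; vc=[14]
#11 0xd0→b26/s2 L1-HIT; vc=[14]
#12 0xd4→b26/s2 L1-HIT; vc=[14]
#13 0x31→b6/s2 MISS; vc=[14,26]
#14 0x55→b10/s2 MISS; vc=[14,26,6]
#15 0x31→b6/s2 VC-HIT; vc=[14,26,10]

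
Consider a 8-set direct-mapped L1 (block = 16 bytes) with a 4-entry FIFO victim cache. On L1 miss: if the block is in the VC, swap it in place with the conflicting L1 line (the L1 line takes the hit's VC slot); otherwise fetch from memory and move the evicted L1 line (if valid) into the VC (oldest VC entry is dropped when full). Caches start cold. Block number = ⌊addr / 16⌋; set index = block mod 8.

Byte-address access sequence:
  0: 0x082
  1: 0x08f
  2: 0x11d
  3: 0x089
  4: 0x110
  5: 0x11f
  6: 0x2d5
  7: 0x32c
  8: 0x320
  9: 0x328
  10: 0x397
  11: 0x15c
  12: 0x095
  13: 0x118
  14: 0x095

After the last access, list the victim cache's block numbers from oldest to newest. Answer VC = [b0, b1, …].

VC = [17, 45, 57]

#0 0x82→b8/s0 MISS; vc=[]
#1 0x8f→b8/s0 L1-HIT; vc=[]
#2 0x11d→b17/s1 MISS; vc=[]
#3 0x89→b8/s0 L1-HIT; vc=[]
#4 0x110→b17/s1 L1-HIT; vc=[]
#5 0x11f→b17/s1 L1-HIT; vc=[]
#6 0x2d5→b45/s5 MISS; vc=[]
#7 0x32c→b50/s2 MISS; vc=[]
#8 0x320→b50/s2 L1-HIT; vc=[]
#9 0x328→b50/s2 L1-HIT; vc=[]
#10 0x397→b57/s1 MISS; vc=[17]
#11 0x15c→b21/s5 MISS; vc=[17,45]
#12 0x95→b9/s1 MISS; vc=[17,45,57]
#13 0x118→b17/s1 VC-HIT; vc=[9,45,57]
#14 0x95→b9/s1 VC-HIT; vc=[17,45,57]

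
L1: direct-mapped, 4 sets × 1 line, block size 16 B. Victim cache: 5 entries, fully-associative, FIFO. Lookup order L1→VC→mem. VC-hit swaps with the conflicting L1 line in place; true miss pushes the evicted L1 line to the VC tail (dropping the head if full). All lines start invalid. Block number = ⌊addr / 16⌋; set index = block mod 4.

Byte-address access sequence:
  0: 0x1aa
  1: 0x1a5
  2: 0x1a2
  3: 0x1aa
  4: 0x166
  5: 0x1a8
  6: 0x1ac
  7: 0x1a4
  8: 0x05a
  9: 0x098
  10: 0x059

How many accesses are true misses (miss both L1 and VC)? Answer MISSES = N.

0: 0x1aa (blk 26, set 2) → MISS  vc=[]
1: 0x1a5 (blk 26, set 2) → L1-HIT  vc=[]
2: 0x1a2 (blk 26, set 2) → L1-HIT  vc=[]
3: 0x1aa (blk 26, set 2) → L1-HIT  vc=[]
4: 0x166 (blk 22, set 2) → MISS  vc=[26]
5: 0x1a8 (blk 26, set 2) → VC-HIT  vc=[22]
6: 0x1ac (blk 26, set 2) → L1-HIT  vc=[22]
7: 0x1a4 (blk 26, set 2) → L1-HIT  vc=[22]
8: 0x5a (blk 5, set 1) → MISS  vc=[22]
9: 0x98 (blk 9, set 1) → MISS  vc=[22, 5]
10: 0x59 (blk 5, set 1) → VC-HIT  vc=[22, 9]

MISSES = 4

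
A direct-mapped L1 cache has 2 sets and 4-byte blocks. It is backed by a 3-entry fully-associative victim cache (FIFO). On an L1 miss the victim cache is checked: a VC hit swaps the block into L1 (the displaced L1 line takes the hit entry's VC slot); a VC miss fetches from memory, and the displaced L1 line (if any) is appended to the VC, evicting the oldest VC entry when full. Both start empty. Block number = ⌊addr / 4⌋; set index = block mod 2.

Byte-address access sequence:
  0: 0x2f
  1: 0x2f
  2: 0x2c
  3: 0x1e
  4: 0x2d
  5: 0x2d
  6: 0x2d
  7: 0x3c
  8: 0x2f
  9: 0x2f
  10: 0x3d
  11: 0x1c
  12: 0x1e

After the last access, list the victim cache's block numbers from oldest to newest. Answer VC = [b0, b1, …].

#0 0x2f→b11/s1 MISS; vc=[]
#1 0x2f→b11/s1 L1-HIT; vc=[]
#2 0x2c→b11/s1 L1-HIT; vc=[]
#3 0x1e→b7/s1 MISS; vc=[11]
#4 0x2d→b11/s1 VC-HIT; vc=[7]
#5 0x2d→b11/s1 L1-HIT; vc=[7]
#6 0x2d→b11/s1 L1-HIT; vc=[7]
#7 0x3c→b15/s1 MISS; vc=[7,11]
#8 0x2f→b11/s1 VC-HIT; vc=[7,15]
#9 0x2f→b11/s1 L1-HIT; vc=[7,15]
#10 0x3d→b15/s1 VC-HIT; vc=[7,11]
#11 0x1c→b7/s1 VC-HIT; vc=[15,11]
#12 0x1e→b7/s1 L1-HIT; vc=[15,11]

VC = [15, 11]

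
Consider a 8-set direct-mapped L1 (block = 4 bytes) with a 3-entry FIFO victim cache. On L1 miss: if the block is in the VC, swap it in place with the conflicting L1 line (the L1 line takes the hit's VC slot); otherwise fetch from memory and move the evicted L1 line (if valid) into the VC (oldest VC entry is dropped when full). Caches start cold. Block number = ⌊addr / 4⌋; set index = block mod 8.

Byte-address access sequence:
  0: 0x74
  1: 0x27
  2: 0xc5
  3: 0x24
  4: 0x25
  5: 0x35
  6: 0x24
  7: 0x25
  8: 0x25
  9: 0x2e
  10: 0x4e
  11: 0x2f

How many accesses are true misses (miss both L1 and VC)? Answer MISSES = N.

  [0] addr=0x74 blk=29 s=5: MISS | VC []
  [1] addr=0x27 blk=9 s=1: MISS | VC []
  [2] addr=0xc5 blk=49 s=1: MISS | VC [9]
  [3] addr=0x24 blk=9 s=1: VC-HIT | VC [49]
  [4] addr=0x25 blk=9 s=1: L1-HIT | VC [49]
  [5] addr=0x35 blk=13 s=5: MISS | VC [49, 29]
  [6] addr=0x24 blk=9 s=1: L1-HIT | VC [49, 29]
  [7] addr=0x25 blk=9 s=1: L1-HIT | VC [49, 29]
  [8] addr=0x25 blk=9 s=1: L1-HIT | VC [49, 29]
  [9] addr=0x2e blk=11 s=3: MISS | VC [49, 29]
  [10] addr=0x4e blk=19 s=3: MISS | VC [49, 29, 11]
  [11] addr=0x2f blk=11 s=3: VC-HIT | VC [49, 29, 19]

MISSES = 6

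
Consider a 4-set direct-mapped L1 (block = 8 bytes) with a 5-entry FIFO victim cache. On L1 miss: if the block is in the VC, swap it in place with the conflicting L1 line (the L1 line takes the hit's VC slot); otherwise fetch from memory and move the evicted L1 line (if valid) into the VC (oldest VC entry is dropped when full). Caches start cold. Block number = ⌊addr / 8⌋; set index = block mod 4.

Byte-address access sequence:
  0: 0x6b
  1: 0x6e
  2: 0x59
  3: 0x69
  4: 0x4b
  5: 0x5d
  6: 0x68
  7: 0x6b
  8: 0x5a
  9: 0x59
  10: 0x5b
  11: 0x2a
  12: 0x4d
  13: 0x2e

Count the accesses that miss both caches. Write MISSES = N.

MISSES = 4

  [0] addr=0x6b blk=13 s=1: MISS | VC []
  [1] addr=0x6e blk=13 s=1: L1-HIT | VC []
  [2] addr=0x59 blk=11 s=3: MISS | VC []
  [3] addr=0x69 blk=13 s=1: L1-HIT | VC []
  [4] addr=0x4b blk=9 s=1: MISS | VC [13]
  [5] addr=0x5d blk=11 s=3: L1-HIT | VC [13]
  [6] addr=0x68 blk=13 s=1: VC-HIT | VC [9]
  [7] addr=0x6b blk=13 s=1: L1-HIT | VC [9]
  [8] addr=0x5a blk=11 s=3: L1-HIT | VC [9]
  [9] addr=0x59 blk=11 s=3: L1-HIT | VC [9]
  [10] addr=0x5b blk=11 s=3: L1-HIT | VC [9]
  [11] addr=0x2a blk=5 s=1: MISS | VC [9, 13]
  [12] addr=0x4d blk=9 s=1: VC-HIT | VC [5, 13]
  [13] addr=0x2e blk=5 s=1: VC-HIT | VC [9, 13]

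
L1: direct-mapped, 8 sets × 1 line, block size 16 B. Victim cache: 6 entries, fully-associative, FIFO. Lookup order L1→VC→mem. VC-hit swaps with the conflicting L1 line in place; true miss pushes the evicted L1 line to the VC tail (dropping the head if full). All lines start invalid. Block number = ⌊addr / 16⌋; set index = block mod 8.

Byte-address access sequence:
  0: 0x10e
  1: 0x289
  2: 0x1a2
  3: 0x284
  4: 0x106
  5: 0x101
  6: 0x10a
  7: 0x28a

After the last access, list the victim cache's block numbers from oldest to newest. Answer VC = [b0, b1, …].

VC = [16]

  [0] addr=0x10e blk=16 s=0: MISS | VC []
  [1] addr=0x289 blk=40 s=0: MISS | VC [16]
  [2] addr=0x1a2 blk=26 s=2: MISS | VC [16]
  [3] addr=0x284 blk=40 s=0: L1-HIT | VC [16]
  [4] addr=0x106 blk=16 s=0: VC-HIT | VC [40]
  [5] addr=0x101 blk=16 s=0: L1-HIT | VC [40]
  [6] addr=0x10a blk=16 s=0: L1-HIT | VC [40]
  [7] addr=0x28a blk=40 s=0: VC-HIT | VC [16]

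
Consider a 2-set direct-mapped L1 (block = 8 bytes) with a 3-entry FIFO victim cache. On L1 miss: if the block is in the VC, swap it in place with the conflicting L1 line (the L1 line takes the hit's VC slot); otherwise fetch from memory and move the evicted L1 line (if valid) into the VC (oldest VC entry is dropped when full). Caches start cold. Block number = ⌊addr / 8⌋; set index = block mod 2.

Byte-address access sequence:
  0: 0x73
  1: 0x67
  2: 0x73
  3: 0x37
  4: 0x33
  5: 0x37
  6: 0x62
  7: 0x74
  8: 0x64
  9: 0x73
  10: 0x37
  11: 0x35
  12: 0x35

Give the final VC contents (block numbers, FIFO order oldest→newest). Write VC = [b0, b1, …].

VC = [14, 12]

#0 0x73→b14/s0 MISS; vc=[]
#1 0x67→b12/s0 MISS; vc=[14]
#2 0x73→b14/s0 VC-HIT; vc=[12]
#3 0x37→b6/s0 MISS; vc=[12,14]
#4 0x33→b6/s0 L1-HIT; vc=[12,14]
#5 0x37→b6/s0 L1-HIT; vc=[12,14]
#6 0x62→b12/s0 VC-HIT; vc=[6,14]
#7 0x74→b14/s0 VC-HIT; vc=[6,12]
#8 0x64→b12/s0 VC-HIT; vc=[6,14]
#9 0x73→b14/s0 VC-HIT; vc=[6,12]
#10 0x37→b6/s0 VC-HIT; vc=[14,12]
#11 0x35→b6/s0 L1-HIT; vc=[14,12]
#12 0x35→b6/s0 L1-HIT; vc=[14,12]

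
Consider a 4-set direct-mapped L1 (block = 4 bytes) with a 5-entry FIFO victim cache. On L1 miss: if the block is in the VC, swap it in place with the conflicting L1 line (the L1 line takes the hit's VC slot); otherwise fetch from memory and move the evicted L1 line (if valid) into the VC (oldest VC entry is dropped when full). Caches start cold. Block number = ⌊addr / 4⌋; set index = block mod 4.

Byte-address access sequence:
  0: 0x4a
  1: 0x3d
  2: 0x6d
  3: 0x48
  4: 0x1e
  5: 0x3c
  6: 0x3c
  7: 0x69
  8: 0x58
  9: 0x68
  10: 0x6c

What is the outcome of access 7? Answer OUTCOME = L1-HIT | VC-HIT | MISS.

OUTCOME = MISS

0: 0x4a (blk 18, set 2) → MISS  vc=[]
1: 0x3d (blk 15, set 3) → MISS  vc=[]
2: 0x6d (blk 27, set 3) → MISS  vc=[15]
3: 0x48 (blk 18, set 2) → L1-HIT  vc=[15]
4: 0x1e (blk 7, set 3) → MISS  vc=[15, 27]
5: 0x3c (blk 15, set 3) → VC-HIT  vc=[7, 27]
6: 0x3c (blk 15, set 3) → L1-HIT  vc=[7, 27]
7: 0x69 (blk 26, set 2) → MISS  vc=[7, 27, 18]
8: 0x58 (blk 22, set 2) → MISS  vc=[7, 27, 18, 26]
9: 0x68 (blk 26, set 2) → VC-HIT  vc=[7, 27, 18, 22]
10: 0x6c (blk 27, set 3) → VC-HIT  vc=[7, 15, 18, 22]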